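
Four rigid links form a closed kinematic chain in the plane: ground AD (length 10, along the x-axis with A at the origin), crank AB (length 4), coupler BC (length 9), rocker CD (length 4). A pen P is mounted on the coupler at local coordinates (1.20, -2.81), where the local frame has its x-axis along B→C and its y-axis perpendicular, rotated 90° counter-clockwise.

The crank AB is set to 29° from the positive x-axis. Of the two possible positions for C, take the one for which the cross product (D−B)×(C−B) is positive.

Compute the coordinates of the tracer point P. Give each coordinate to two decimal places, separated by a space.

5.08 -0.68

A=(0,0), D=(10.00,0)
B = A + 4.00·(cos29°, sin29°) = (3.4985, 1.9392)
|BD| = 6.7846
circle(B,9.00) ∩ circle(D,4.00): a=8.1826, h=3.7477
  candidates: C₊=(12.4109,3.1918) cross=25.427; C₋=(10.2684,-3.9910) cross=-25.427
  mode + wants cross > 0 → take C=(12.4109,3.1918) (cross=25.427)
ex = (C−B)/|BC| = (0.9903,0.1392); ey = (-0.1392,0.9903)
P = B + 1.20·ex + -2.81·ey = (5.0779,-0.6764)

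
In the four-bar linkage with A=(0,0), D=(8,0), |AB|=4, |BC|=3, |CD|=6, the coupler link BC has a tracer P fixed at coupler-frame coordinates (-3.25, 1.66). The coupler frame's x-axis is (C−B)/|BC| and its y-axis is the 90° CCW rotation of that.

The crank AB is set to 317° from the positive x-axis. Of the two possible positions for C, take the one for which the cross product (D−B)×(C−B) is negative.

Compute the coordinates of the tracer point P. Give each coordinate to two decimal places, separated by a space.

A=(0,0), D=(8.00,0)
B = A + 4.00·(cos317°, sin317°) = (2.9254, -2.7280)
|BD| = 5.7614
circle(B,3.00) ∩ circle(D,6.00): a=0.5375, h=2.9515
  candidates: C₊=(2.0013,0.1261) cross=17.004; C₋=(4.7963,-5.0731) cross=-17.004
  mode - wants cross < 0 → take C=(4.7963,-5.0731) (cross=-17.004)
ex = (C−B)/|BC| = (0.6236,-0.7817); ey = (0.7817,0.6236)
P = B + -3.25·ex + 1.66·ey = (2.1962,0.8478)

2.20 0.85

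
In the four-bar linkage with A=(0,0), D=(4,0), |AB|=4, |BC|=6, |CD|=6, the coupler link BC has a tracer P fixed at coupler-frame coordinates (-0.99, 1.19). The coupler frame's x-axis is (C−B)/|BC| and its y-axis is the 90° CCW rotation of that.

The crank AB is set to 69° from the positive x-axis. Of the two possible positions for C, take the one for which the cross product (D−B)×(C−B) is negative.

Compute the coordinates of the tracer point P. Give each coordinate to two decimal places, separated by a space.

2.97 3.91

A=(0,0), D=(4.00,0)
B = A + 4.00·(cos69°, sin69°) = (1.4335, 3.7343)
|BD| = 4.5312
circle(B,6.00) ∩ circle(D,6.00): a=2.2656, h=5.5558
  candidates: C₊=(7.2954,5.0140) cross=25.175; C₋=(-1.8619,-1.2797) cross=-25.175
  mode - wants cross < 0 → take C=(-1.8619,-1.2797) (cross=-25.175)
ex = (C−B)/|BC| = (-0.5492,-0.8357); ey = (0.8357,-0.5492)
P = B + -0.99·ex + 1.19·ey = (2.9717,3.9080)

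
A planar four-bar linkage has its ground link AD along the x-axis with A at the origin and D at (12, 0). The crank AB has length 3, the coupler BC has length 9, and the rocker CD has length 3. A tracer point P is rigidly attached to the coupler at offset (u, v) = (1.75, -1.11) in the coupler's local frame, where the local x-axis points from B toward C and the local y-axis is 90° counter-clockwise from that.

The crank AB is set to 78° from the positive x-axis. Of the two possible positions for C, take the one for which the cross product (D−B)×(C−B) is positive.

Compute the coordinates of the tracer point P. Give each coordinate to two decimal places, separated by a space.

A=(0,0), D=(12.00,0)
B = A + 3.00·(cos78°, sin78°) = (0.6237, 2.9344)
|BD| = 11.7486
circle(B,9.00) ∩ circle(D,3.00): a=8.9385, h=1.0503
  candidates: C₊=(9.5413,1.7189) cross=12.340; C₋=(9.0166,-0.3151) cross=-12.340
  mode + wants cross > 0 → take C=(9.5413,1.7189) (cross=12.340)
ex = (C−B)/|BC| = (0.9908,-0.1351); ey = (0.1351,0.9908)
P = B + 1.75·ex + -1.11·ey = (2.2078,1.5983)

2.21 1.60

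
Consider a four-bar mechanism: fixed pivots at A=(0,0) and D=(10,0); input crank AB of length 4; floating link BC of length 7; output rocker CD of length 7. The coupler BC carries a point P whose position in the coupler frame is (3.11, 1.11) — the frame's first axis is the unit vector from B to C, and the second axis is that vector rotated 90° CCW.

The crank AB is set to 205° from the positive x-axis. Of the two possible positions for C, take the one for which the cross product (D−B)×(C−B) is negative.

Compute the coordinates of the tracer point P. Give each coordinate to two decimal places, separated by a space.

-0.44 -0.81

A=(0,0), D=(10.00,0)
B = A + 4.00·(cos205°, sin205°) = (-3.6252, -1.6905)
|BD| = 13.7297
circle(B,7.00) ∩ circle(D,7.00): a=6.8648, h=1.3689
  candidates: C₊=(3.0188,0.5132) cross=18.794; C₋=(3.3559,-2.2037) cross=-18.794
  mode - wants cross < 0 → take C=(3.3559,-2.2037) (cross=-18.794)
ex = (C−B)/|BC| = (0.9973,-0.0733); ey = (0.0733,0.9973)
P = B + 3.11·ex + 1.11·ey = (-0.4422,-0.8115)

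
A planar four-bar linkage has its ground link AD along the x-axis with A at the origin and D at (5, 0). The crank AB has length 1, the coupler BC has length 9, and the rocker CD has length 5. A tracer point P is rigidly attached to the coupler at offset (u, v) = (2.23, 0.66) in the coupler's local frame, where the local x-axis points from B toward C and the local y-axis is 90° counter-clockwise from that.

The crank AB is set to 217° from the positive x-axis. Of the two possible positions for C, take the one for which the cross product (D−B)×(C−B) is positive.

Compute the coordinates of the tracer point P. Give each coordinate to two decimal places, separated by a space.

A=(0,0), D=(5.00,0)
B = A + 1.00·(cos217°, sin217°) = (-0.7986, -0.6018)
|BD| = 5.8298
circle(B,9.00) ∩ circle(D,5.00): a=7.7178, h=4.6298
  candidates: C₊=(6.4000,4.8000) cross=26.991; C₋=(7.3559,-4.4102) cross=-26.991
  mode + wants cross > 0 → take C=(6.4000,4.8000) (cross=26.991)
ex = (C−B)/|BC| = (0.7998,0.6002); ey = (-0.6002,0.7998)
P = B + 2.23·ex + 0.66·ey = (0.5889,1.2645)

0.59 1.26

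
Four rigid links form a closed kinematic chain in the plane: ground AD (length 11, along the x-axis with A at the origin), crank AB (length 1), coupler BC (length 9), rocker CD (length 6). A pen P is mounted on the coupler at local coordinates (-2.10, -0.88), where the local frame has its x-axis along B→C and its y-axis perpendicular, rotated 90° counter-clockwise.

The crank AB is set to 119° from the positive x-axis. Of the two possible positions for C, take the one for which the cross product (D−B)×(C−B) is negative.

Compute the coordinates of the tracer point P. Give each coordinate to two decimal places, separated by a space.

-2.71 1.37

A=(0,0), D=(11.00,0)
B = A + 1.00·(cos119°, sin119°) = (-0.4848, 0.8746)
|BD| = 11.5181
circle(B,9.00) ∩ circle(D,6.00): a=7.7125, h=4.6387
  candidates: C₊=(7.5576,4.9143) cross=53.429; C₋=(6.8532,-4.3363) cross=-53.429
  mode - wants cross < 0 → take C=(6.8532,-4.3363) (cross=-53.429)
ex = (C−B)/|BC| = (0.8153,-0.5790); ey = (0.5790,0.8153)
P = B + -2.10·ex + -0.88·ey = (-2.7065,1.3730)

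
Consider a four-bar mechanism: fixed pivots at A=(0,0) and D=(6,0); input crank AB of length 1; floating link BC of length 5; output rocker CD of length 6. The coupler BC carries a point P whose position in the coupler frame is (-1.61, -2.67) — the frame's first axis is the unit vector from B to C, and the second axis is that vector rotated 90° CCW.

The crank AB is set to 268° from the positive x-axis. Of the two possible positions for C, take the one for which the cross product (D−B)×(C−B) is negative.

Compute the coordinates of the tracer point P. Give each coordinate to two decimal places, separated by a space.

-3.15 -1.21

A=(0,0), D=(6.00,0)
B = A + 1.00·(cos268°, sin268°) = (-0.0349, -0.9994)
|BD| = 6.1171
circle(B,5.00) ∩ circle(D,6.00): a=2.1594, h=4.5096
  candidates: C₊=(1.3587,3.8025) cross=27.586; C₋=(2.8323,-5.0956) cross=-27.586
  mode - wants cross < 0 → take C=(2.8323,-5.0956) (cross=-27.586)
ex = (C−B)/|BC| = (0.5734,-0.8193); ey = (0.8193,0.5734)
P = B + -1.61·ex + -2.67·ey = (-3.1455,-1.2115)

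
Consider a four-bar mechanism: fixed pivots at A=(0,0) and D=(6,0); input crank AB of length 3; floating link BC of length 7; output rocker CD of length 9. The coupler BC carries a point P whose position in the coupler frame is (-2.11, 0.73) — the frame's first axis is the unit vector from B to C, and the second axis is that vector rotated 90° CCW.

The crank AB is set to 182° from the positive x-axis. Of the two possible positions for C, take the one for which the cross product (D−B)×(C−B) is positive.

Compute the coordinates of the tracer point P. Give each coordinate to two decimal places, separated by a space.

A=(0,0), D=(6.00,0)
B = A + 3.00·(cos182°, sin182°) = (-2.9982, -0.1047)
|BD| = 8.9988
circle(B,7.00) ∩ circle(D,9.00): a=2.7214, h=6.4494
  candidates: C₊=(-0.3520,6.3759) cross=58.036; C₋=(-0.2019,-6.5220) cross=-58.036
  mode + wants cross > 0 → take C=(-0.3520,6.3759) (cross=58.036)
ex = (C−B)/|BC| = (0.3780,0.9258); ey = (-0.9258,0.3780)
P = B + -2.11·ex + 0.73·ey = (-4.4716,-1.7822)

-4.47 -1.78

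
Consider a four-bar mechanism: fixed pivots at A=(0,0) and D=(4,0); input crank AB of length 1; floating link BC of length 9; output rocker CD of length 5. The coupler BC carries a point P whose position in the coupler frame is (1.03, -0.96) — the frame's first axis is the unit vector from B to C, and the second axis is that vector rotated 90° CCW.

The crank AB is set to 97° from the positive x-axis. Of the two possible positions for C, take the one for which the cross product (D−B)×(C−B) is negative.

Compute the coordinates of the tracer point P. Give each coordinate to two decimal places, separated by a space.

0.34 -0.34

A=(0,0), D=(4.00,0)
B = A + 1.00·(cos97°, sin97°) = (-0.1219, 0.9925)
|BD| = 4.2397
circle(B,9.00) ∩ circle(D,5.00): a=8.7241, h=2.2113
  candidates: C₊=(8.8775,1.1000) cross=9.375; C₋=(7.8421,-3.1997) cross=-9.375
  mode - wants cross < 0 → take C=(7.8421,-3.1997) (cross=-9.375)
ex = (C−B)/|BC| = (0.8849,-0.4658); ey = (0.4658,0.8849)
P = B + 1.03·ex + -0.96·ey = (0.3424,-0.3367)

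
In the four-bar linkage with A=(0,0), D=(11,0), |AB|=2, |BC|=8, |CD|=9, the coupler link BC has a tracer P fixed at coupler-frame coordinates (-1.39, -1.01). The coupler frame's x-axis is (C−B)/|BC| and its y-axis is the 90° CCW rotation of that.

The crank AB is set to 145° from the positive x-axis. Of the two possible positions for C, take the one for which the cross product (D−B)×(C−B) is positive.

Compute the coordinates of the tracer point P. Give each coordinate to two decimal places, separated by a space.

-2.06 -0.52

A=(0,0), D=(11.00,0)
B = A + 2.00·(cos145°, sin145°) = (-1.6383, 1.1472)
|BD| = 12.6903
circle(B,8.00) ∩ circle(D,9.00): a=5.6753, h=5.6383
  candidates: C₊=(4.5235,6.2494) cross=71.552; C₋=(3.5041,-4.9811) cross=-71.552
  mode + wants cross > 0 → take C=(4.5235,6.2494) (cross=71.552)
ex = (C−B)/|BC| = (0.7702,0.6378); ey = (-0.6378,0.7702)
P = B + -1.39·ex + -1.01·ey = (-2.0648,-0.5173)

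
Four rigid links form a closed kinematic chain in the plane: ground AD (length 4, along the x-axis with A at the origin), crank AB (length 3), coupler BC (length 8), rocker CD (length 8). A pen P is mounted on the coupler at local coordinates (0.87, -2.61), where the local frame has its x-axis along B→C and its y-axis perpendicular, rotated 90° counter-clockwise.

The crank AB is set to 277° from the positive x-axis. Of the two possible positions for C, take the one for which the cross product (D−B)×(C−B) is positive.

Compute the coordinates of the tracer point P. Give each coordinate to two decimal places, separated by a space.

A=(0,0), D=(4.00,0)
B = A + 3.00·(cos277°, sin277°) = (0.3656, -2.9776)
|BD| = 4.6984
circle(B,8.00) ∩ circle(D,8.00): a=2.3492, h=7.6473
  candidates: C₊=(-2.6637,4.4266) cross=35.930; C₋=(7.0293,-7.4043) cross=-35.930
  mode + wants cross > 0 → take C=(-2.6637,4.4266) (cross=35.930)
ex = (C−B)/|BC| = (-0.3787,0.9255); ey = (-0.9255,-0.3787)
P = B + 0.87·ex + -2.61·ey = (2.4518,-1.1841)

2.45 -1.18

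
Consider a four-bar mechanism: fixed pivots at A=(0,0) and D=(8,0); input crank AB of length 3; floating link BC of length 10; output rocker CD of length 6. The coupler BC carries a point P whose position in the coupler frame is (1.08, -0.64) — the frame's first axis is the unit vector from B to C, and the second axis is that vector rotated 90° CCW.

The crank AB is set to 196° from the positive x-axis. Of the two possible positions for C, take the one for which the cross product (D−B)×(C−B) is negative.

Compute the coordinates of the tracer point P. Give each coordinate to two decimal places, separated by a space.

A=(0,0), D=(8.00,0)
B = A + 3.00·(cos196°, sin196°) = (-2.8838, -0.8269)
|BD| = 10.9152
circle(B,10.00) ∩ circle(D,6.00): a=8.3893, h=5.4424
  candidates: C₊=(5.0691,5.2354) cross=59.405; C₋=(5.8937,-5.6181) cross=-59.405
  mode - wants cross < 0 → take C=(5.8937,-5.6181) (cross=-59.405)
ex = (C−B)/|BC| = (0.8777,-0.4791); ey = (0.4791,0.8777)
P = B + 1.08·ex + -0.64·ey = (-2.2425,-1.9061)

-2.24 -1.91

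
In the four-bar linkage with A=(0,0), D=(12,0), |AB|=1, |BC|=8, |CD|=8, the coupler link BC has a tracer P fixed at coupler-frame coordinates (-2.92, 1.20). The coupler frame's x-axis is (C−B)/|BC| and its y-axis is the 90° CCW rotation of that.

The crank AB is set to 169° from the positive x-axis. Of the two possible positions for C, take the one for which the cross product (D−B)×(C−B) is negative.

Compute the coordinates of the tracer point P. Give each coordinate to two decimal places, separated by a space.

A=(0,0), D=(12.00,0)
B = A + 1.00·(cos169°, sin169°) = (-0.9816, 0.1908)
|BD| = 12.9830
circle(B,8.00) ∩ circle(D,8.00): a=6.4915, h=4.6755
  candidates: C₊=(5.5779,4.7704) cross=60.702; C₋=(5.4405,-4.5796) cross=-60.702
  mode - wants cross < 0 → take C=(5.4405,-4.5796) (cross=-60.702)
ex = (C−B)/|BC| = (0.8028,-0.5963); ey = (0.5963,0.8028)
P = B + -2.92·ex + 1.20·ey = (-2.6101,2.8953)

-2.61 2.90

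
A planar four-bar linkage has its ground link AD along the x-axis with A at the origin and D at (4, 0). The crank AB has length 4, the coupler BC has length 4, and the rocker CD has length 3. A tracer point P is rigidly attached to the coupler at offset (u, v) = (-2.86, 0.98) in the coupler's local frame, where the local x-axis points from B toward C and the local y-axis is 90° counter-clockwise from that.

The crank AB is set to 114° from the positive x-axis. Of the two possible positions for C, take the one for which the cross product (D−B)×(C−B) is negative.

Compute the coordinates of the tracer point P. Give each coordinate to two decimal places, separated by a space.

-2.85 6.42

A=(0,0), D=(4.00,0)
B = A + 4.00·(cos114°, sin114°) = (-1.6269, 3.6542)
|BD| = 6.7094
circle(B,4.00) ∩ circle(D,3.00): a=3.8763, h=0.9869
  candidates: C₊=(2.1615,2.3707) cross=6.621; C₋=(1.0865,0.7153) cross=-6.621
  mode - wants cross < 0 → take C=(1.0865,0.7153) (cross=-6.621)
ex = (C−B)/|BC| = (0.6784,-0.7347); ey = (0.7347,0.6784)
P = B + -2.86·ex + 0.98·ey = (-2.8470,6.4203)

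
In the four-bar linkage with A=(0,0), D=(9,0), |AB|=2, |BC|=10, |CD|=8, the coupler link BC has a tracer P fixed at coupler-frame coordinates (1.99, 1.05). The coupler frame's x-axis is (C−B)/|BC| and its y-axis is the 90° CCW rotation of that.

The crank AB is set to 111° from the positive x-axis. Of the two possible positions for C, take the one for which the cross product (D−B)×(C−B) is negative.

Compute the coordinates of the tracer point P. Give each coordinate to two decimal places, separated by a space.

A=(0,0), D=(9.00,0)
B = A + 2.00·(cos111°, sin111°) = (-0.7167, 1.8672)
|BD| = 9.8945
circle(B,10.00) ∩ circle(D,8.00): a=6.7664, h=7.3631
  candidates: C₊=(7.3176,7.8211) cross=72.854; C₋=(4.5387,-6.6405) cross=-72.854
  mode - wants cross < 0 → take C=(4.5387,-6.6405) (cross=-72.854)
ex = (C−B)/|BC| = (0.5255,-0.8508); ey = (0.8508,0.5255)
P = B + 1.99·ex + 1.05·ey = (1.2224,0.7259)

1.22 0.73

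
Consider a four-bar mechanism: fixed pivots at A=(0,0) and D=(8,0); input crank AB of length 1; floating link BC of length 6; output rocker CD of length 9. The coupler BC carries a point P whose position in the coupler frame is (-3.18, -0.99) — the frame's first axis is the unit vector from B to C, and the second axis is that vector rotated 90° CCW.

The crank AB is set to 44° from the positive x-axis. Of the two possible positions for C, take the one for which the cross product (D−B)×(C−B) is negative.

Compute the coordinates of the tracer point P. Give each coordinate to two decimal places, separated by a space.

A=(0,0), D=(8.00,0)
B = A + 1.00·(cos44°, sin44°) = (0.7193, 0.6947)
|BD| = 7.3137
circle(B,6.00) ∩ circle(D,9.00): a=0.5805, h=5.9719
  candidates: C₊=(1.8644,6.5844) cross=43.677; C₋=(0.7300,-5.3053) cross=-43.677
  mode - wants cross < 0 → take C=(0.7300,-5.3053) (cross=-43.677)
ex = (C−B)/|BC| = (0.0018,-1.0000); ey = (1.0000,0.0018)
P = B + -3.18·ex + -0.99·ey = (-0.2763,3.8729)

-0.28 3.87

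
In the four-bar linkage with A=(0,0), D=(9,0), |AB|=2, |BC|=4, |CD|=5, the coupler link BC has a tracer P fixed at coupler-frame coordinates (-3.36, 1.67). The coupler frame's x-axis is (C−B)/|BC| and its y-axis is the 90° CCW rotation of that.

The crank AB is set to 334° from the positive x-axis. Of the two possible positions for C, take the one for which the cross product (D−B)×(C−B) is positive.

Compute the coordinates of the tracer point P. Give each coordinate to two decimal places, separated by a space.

-1.69 -2.27

A=(0,0), D=(9.00,0)
B = A + 2.00·(cos334°, sin334°) = (1.7976, -0.8767)
|BD| = 7.2556
circle(B,4.00) ∩ circle(D,5.00): a=3.0076, h=2.6371
  candidates: C₊=(4.4645,2.1045) cross=19.134; C₋=(5.1018,-3.1311) cross=-19.134
  mode + wants cross > 0 → take C=(4.4645,2.1045) (cross=19.134)
ex = (C−B)/|BC| = (0.6667,0.7453); ey = (-0.7453,0.6667)
P = B + -3.36·ex + 1.67·ey = (-1.6873,-2.2676)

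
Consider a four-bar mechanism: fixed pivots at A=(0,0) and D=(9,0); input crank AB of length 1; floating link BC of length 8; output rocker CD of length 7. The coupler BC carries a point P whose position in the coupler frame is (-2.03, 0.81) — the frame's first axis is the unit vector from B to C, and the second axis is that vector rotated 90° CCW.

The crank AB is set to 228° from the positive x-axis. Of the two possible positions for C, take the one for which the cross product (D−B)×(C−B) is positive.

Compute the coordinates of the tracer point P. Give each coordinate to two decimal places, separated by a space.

A=(0,0), D=(9.00,0)
B = A + 1.00·(cos228°, sin228°) = (-0.6691, -0.7431)
|BD| = 9.6976
circle(B,8.00) ∩ circle(D,7.00): a=5.6222, h=5.6913
  candidates: C₊=(4.5004,5.3622) cross=55.192; C₋=(5.3727,-5.9869) cross=-55.192
  mode + wants cross > 0 → take C=(4.5004,5.3622) (cross=55.192)
ex = (C−B)/|BC| = (0.6462,0.7632); ey = (-0.7632,0.6462)
P = B + -2.03·ex + 0.81·ey = (-2.5991,-1.7690)

-2.60 -1.77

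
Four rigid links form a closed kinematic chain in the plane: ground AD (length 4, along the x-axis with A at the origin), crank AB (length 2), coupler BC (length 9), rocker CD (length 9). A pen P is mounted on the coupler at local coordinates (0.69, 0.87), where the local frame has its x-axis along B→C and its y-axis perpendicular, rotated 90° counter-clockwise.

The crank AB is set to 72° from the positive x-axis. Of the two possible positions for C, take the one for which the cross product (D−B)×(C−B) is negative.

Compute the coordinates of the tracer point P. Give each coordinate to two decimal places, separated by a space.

1.25 0.99

A=(0,0), D=(4.00,0)
B = A + 2.00·(cos72°, sin72°) = (0.6180, 1.9021)
|BD| = 3.8802
circle(B,9.00) ∩ circle(D,9.00): a=1.9401, h=8.7884
  candidates: C₊=(6.6172,8.6111) cross=34.101; C₋=(-1.9992,-6.7089) cross=-34.101
  mode - wants cross < 0 → take C=(-1.9992,-6.7089) (cross=-34.101)
ex = (C−B)/|BC| = (-0.2908,-0.9568); ey = (0.9568,-0.2908)
P = B + 0.69·ex + 0.87·ey = (1.2498,0.9889)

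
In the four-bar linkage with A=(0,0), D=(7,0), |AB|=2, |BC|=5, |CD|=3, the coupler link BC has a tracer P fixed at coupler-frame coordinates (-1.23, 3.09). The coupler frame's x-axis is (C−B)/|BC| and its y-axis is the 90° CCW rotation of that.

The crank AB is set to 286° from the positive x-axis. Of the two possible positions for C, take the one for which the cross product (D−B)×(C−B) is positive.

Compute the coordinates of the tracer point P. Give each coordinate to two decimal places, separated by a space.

A=(0,0), D=(7.00,0)
B = A + 2.00·(cos286°, sin286°) = (0.5513, -1.9225)
|BD| = 6.7292
circle(B,5.00) ∩ circle(D,3.00): a=4.5534, h=2.0655
  candidates: C₊=(4.3248,1.3578) cross=13.899; C₋=(5.5050,-2.6010) cross=-13.899
  mode + wants cross > 0 → take C=(4.3248,1.3578) (cross=13.899)
ex = (C−B)/|BC| = (0.7547,0.6561); ey = (-0.6561,0.7547)
P = B + -1.23·ex + 3.09·ey = (-2.4042,-0.3974)

-2.40 -0.40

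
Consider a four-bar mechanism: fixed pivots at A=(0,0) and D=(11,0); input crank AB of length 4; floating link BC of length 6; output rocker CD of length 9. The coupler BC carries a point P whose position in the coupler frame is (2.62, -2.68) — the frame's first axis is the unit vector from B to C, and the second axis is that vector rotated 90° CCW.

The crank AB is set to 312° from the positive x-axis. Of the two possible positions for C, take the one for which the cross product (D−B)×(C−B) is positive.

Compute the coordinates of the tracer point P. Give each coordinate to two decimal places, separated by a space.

5.29 -0.29

A=(0,0), D=(11.00,0)
B = A + 4.00·(cos312°, sin312°) = (2.6765, -2.9726)
|BD| = 8.8384
circle(B,6.00) ∩ circle(D,9.00): a=1.8735, h=5.7000
  candidates: C₊=(2.5238,3.0255) cross=50.379; C₋=(6.3579,-7.7104) cross=-50.379
  mode + wants cross > 0 → take C=(2.5238,3.0255) (cross=50.379)
ex = (C−B)/|BC| = (-0.0255,0.9997); ey = (-0.9997,-0.0255)
P = B + 2.62·ex + -2.68·ey = (5.2890,-0.2852)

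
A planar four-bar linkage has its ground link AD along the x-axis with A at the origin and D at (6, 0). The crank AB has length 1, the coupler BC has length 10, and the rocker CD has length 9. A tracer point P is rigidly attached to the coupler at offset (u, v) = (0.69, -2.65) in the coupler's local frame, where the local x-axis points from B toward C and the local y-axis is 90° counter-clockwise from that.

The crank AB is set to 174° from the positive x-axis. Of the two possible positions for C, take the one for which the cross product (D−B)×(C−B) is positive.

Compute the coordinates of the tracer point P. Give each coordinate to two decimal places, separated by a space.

A=(0,0), D=(6.00,0)
B = A + 1.00·(cos174°, sin174°) = (-0.9945, 0.1045)
|BD| = 6.9953
circle(B,10.00) ∩ circle(D,9.00): a=4.8557, h=8.7420
  candidates: C₊=(3.9913,8.7730) cross=61.153; C₋=(3.7300,-8.7090) cross=-61.153
  mode + wants cross > 0 → take C=(3.9913,8.7730) (cross=61.153)
ex = (C−B)/|BC| = (0.4986,0.8668); ey = (-0.8668,0.4986)
P = B + 0.69·ex + -2.65·ey = (1.6466,-0.6186)

1.65 -0.62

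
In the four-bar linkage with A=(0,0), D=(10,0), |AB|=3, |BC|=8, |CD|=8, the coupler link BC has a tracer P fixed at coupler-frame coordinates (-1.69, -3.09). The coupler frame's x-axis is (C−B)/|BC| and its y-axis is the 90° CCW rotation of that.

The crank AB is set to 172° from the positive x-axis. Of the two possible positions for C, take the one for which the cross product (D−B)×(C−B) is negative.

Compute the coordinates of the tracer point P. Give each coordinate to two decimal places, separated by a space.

-6.20 -1.00

A=(0,0), D=(10.00,0)
B = A + 3.00·(cos172°, sin172°) = (-2.9708, 0.4175)
|BD| = 12.9775
circle(B,8.00) ∩ circle(D,8.00): a=6.4888, h=4.6793
  candidates: C₊=(3.6651,4.8857) cross=60.726; C₋=(3.3641,-4.4681) cross=-60.726
  mode - wants cross < 0 → take C=(3.3641,-4.4681) (cross=-60.726)
ex = (C−B)/|BC| = (0.7919,-0.6107); ey = (0.6107,0.7919)
P = B + -1.69·ex + -3.09·ey = (-6.1961,-0.9972)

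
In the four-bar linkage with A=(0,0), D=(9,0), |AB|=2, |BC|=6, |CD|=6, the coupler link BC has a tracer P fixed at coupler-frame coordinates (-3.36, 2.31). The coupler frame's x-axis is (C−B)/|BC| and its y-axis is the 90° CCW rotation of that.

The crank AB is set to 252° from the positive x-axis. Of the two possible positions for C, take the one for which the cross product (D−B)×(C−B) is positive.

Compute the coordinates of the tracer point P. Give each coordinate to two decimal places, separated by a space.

-4.61 -2.74

A=(0,0), D=(9.00,0)
B = A + 2.00·(cos252°, sin252°) = (-0.6180, -1.9021)
|BD| = 9.8043
circle(B,6.00) ∩ circle(D,6.00): a=4.9022, h=3.4596
  candidates: C₊=(3.5198,2.4428) cross=33.919; C₋=(4.8622,-4.3449) cross=-33.919
  mode + wants cross > 0 → take C=(3.5198,2.4428) (cross=33.919)
ex = (C−B)/|BC| = (0.6896,0.7242); ey = (-0.7242,0.6896)
P = B + -3.36·ex + 2.31·ey = (-4.6080,-2.7422)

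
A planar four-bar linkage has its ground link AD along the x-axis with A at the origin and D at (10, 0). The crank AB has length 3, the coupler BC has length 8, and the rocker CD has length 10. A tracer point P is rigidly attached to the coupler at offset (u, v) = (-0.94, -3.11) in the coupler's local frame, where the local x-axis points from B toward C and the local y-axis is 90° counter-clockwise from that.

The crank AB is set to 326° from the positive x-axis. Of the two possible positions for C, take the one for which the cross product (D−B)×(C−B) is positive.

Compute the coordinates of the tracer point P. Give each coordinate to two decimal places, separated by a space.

5.62 -2.52

A=(0,0), D=(10.00,0)
B = A + 3.00·(cos326°, sin326°) = (2.4871, -1.6776)
|BD| = 7.6979
circle(B,8.00) ∩ circle(D,10.00): a=1.5107, h=7.8561
  candidates: C₊=(2.2494,6.3189) cross=60.475; C₋=(5.6735,-9.0156) cross=-60.475
  mode + wants cross > 0 → take C=(2.2494,6.3189) (cross=60.475)
ex = (C−B)/|BC| = (-0.0297,0.9996); ey = (-0.9996,-0.0297)
P = B + -0.94·ex + -3.11·ey = (5.6237,-2.5248)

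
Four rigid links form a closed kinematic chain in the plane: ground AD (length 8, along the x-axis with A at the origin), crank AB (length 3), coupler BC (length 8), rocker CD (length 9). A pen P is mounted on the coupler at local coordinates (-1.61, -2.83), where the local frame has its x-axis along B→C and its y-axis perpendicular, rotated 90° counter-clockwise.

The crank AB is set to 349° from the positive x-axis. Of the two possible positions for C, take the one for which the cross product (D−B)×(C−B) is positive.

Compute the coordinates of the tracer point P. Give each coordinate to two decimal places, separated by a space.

5.78 -2.17

A=(0,0), D=(8.00,0)
B = A + 3.00·(cos349°, sin349°) = (2.9449, -0.5724)
|BD| = 5.0874
circle(B,8.00) ∩ circle(D,9.00): a=0.8729, h=7.9522
  candidates: C₊=(2.9175,7.4275) cross=40.456; C₋=(4.7070,-8.3759) cross=-40.456
  mode + wants cross > 0 → take C=(2.9175,7.4275) (cross=40.456)
ex = (C−B)/|BC| = (-0.0034,1.0000); ey = (-1.0000,-0.0034)
P = B + -1.61·ex + -2.83·ey = (5.7804,-2.1727)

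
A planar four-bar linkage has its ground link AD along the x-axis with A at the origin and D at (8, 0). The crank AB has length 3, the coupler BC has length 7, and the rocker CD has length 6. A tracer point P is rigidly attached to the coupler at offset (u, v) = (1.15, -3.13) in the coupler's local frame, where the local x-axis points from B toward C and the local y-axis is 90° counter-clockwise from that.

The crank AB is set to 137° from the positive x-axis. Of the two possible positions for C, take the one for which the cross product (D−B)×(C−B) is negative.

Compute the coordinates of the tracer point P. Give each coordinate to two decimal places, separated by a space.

-3.60 -0.98

A=(0,0), D=(8.00,0)
B = A + 3.00·(cos137°, sin137°) = (-2.1941, 2.0460)
|BD| = 10.3974
circle(B,7.00) ∩ circle(D,6.00): a=5.8238, h=3.8837
  candidates: C₊=(4.2801,4.7077) cross=40.380; C₋=(2.7517,-2.9078) cross=-40.380
  mode - wants cross < 0 → take C=(2.7517,-2.9078) (cross=-40.380)
ex = (C−B)/|BC| = (0.7065,-0.7077); ey = (0.7077,0.7065)
P = B + 1.15·ex + -3.13·ey = (-3.5966,-0.9793)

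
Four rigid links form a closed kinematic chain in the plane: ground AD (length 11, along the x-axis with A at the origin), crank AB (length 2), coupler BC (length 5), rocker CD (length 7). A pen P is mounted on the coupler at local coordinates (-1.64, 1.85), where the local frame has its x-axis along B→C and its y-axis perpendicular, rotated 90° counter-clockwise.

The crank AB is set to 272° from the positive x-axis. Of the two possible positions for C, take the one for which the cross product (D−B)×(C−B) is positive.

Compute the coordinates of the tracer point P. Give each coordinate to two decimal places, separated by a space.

A=(0,0), D=(11.00,0)
B = A + 2.00·(cos272°, sin272°) = (0.0698, -1.9988)
|BD| = 11.1115
circle(B,5.00) ∩ circle(D,7.00): a=4.4758, h=2.2288
  candidates: C₊=(4.0716,0.9988) cross=24.765; C₋=(4.8735,-3.3861) cross=-24.765
  mode + wants cross > 0 → take C=(4.0716,0.9988) (cross=24.765)
ex = (C−B)/|BC| = (0.8004,0.5995); ey = (-0.5995,0.8004)
P = B + -1.64·ex + 1.85·ey = (-2.3519,-1.5013)

-2.35 -1.50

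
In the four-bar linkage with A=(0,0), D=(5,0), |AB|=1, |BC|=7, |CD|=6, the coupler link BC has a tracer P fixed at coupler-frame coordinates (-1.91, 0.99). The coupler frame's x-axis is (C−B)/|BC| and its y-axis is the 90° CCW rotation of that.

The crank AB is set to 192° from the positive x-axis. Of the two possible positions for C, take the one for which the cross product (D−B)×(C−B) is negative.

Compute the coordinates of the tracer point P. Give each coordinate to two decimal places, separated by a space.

A=(0,0), D=(5.00,0)
B = A + 1.00·(cos192°, sin192°) = (-0.9781, -0.2079)
|BD| = 5.9818
circle(B,7.00) ∩ circle(D,6.00): a=4.0775, h=5.6898
  candidates: C₊=(2.8991,5.6202) cross=34.035; C₋=(3.2947,-5.7526) cross=-34.035
  mode - wants cross < 0 → take C=(3.2947,-5.7526) (cross=-34.035)
ex = (C−B)/|BC| = (0.6104,-0.7921); ey = (0.7921,0.6104)
P = B + -1.91·ex + 0.99·ey = (-1.3598,1.9093)

-1.36 1.91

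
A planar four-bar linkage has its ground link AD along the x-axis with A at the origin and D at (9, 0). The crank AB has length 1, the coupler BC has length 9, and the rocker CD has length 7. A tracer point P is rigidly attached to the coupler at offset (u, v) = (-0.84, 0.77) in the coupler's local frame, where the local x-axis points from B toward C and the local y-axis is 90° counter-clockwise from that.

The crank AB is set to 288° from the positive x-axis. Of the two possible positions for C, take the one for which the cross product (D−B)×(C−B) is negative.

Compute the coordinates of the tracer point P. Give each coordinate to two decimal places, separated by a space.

0.16 0.18

A=(0,0), D=(9.00,0)
B = A + 1.00·(cos288°, sin288°) = (0.3090, -0.9511)
|BD| = 8.7429
circle(B,9.00) ∩ circle(D,7.00): a=6.2015, h=6.5224
  candidates: C₊=(5.7642,6.2072) cross=57.024; C₋=(7.1832,-6.7601) cross=-57.024
  mode - wants cross < 0 → take C=(7.1832,-6.7601) (cross=-57.024)
ex = (C−B)/|BC| = (0.7638,-0.6455); ey = (0.6455,0.7638)
P = B + -0.84·ex + 0.77·ey = (0.1644,0.1792)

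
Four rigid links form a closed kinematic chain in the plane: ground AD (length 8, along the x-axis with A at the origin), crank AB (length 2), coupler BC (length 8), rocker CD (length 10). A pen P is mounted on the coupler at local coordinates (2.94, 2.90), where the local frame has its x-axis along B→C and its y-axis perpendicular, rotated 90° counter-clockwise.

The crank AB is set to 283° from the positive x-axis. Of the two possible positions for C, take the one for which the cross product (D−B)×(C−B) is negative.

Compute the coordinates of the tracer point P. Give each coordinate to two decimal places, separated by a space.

4.34 -3.32

A=(0,0), D=(8.00,0)
B = A + 2.00·(cos283°, sin283°) = (0.4499, -1.9487)
|BD| = 7.7975
circle(B,8.00) ∩ circle(D,10.00): a=1.5903, h=7.8403
  candidates: C₊=(0.0303,6.0403) cross=61.135; C₋=(3.9492,-9.1428) cross=-61.135
  mode - wants cross < 0 → take C=(3.9492,-9.1428) (cross=-61.135)
ex = (C−B)/|BC| = (0.4374,-0.8993); ey = (0.8993,0.4374)
P = B + 2.94·ex + 2.90·ey = (4.3438,-3.3241)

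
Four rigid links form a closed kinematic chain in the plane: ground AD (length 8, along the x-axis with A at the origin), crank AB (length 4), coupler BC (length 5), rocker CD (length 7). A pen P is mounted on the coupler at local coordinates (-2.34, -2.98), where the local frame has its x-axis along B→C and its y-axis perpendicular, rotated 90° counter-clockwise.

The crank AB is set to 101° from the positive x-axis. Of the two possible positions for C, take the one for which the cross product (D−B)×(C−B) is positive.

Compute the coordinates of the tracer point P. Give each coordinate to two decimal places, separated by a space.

A=(0,0), D=(8.00,0)
B = A + 4.00·(cos101°, sin101°) = (-0.7632, 3.9265)
|BD| = 9.6027
circle(B,5.00) ∩ circle(D,7.00): a=3.5517, h=3.5193
  candidates: C₊=(3.9170,5.6859) cross=33.795; C₋=(1.0389,-0.7374) cross=-33.795
  mode + wants cross > 0 → take C=(3.9170,5.6859) (cross=33.795)
ex = (C−B)/|BC| = (0.9360,0.3519); ey = (-0.3519,0.9360)
P = B + -2.34·ex + -2.98·ey = (-1.9050,0.3137)

-1.91 0.31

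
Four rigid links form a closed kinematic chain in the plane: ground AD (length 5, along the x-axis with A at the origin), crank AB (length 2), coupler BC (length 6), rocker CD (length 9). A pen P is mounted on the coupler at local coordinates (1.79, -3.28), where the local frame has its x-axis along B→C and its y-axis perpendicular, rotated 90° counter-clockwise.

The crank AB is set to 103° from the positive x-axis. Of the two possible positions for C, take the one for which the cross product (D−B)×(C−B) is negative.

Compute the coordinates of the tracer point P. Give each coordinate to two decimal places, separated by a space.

A=(0,0), D=(5.00,0)
B = A + 2.00·(cos103°, sin103°) = (-0.4499, 1.9487)
|BD| = 5.7878
circle(B,6.00) ∩ circle(D,9.00): a=-0.9935, h=5.9172
  candidates: C₊=(0.6068,7.8549) cross=34.248; C₋=(-3.3777,-3.2884) cross=-34.248
  mode - wants cross < 0 → take C=(-3.3777,-3.2884) (cross=-34.248)
ex = (C−B)/|BC| = (-0.4880,-0.8729); ey = (0.8729,-0.4880)
P = B + 1.79·ex + -3.28·ey = (-4.1864,1.9869)

-4.19 1.99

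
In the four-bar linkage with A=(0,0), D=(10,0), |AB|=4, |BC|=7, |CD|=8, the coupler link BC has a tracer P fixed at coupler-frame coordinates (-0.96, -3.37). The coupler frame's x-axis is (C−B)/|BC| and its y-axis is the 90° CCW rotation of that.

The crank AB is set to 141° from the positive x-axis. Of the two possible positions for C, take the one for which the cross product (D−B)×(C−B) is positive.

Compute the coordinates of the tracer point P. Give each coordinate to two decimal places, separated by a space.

-2.96 -0.98

A=(0,0), D=(10.00,0)
B = A + 4.00·(cos141°, sin141°) = (-3.1086, 2.5173)
|BD| = 13.3481
circle(B,7.00) ∩ circle(D,8.00): a=6.1122, h=3.4119
  candidates: C₊=(3.5374,4.7153) cross=45.543; C₋=(2.2505,-1.9861) cross=-45.543
  mode + wants cross > 0 → take C=(3.5374,4.7153) (cross=45.543)
ex = (C−B)/|BC| = (0.9494,0.3140); ey = (-0.3140,0.9494)
P = B + -0.96·ex + -3.37·ey = (-2.9618,-0.9837)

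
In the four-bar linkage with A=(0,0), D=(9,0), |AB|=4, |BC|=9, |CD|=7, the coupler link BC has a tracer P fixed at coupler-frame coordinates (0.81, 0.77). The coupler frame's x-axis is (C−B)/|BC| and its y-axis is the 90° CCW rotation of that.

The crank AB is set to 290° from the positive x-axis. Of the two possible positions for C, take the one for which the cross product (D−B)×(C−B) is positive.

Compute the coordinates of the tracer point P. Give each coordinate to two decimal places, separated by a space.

0.86 -2.76

A=(0,0), D=(9.00,0)
B = A + 4.00·(cos290°, sin290°) = (1.3681, -3.7588)
|BD| = 8.5073
circle(B,9.00) ∩ circle(D,7.00): a=6.1344, h=6.5855
  candidates: C₊=(3.9616,4.8595) cross=56.025; C₋=(9.7809,-6.9563) cross=-56.025
  mode + wants cross > 0 → take C=(3.9616,4.8595) (cross=56.025)
ex = (C−B)/|BC| = (0.2882,0.9576); ey = (-0.9576,0.2882)
P = B + 0.81·ex + 0.77·ey = (0.8642,-2.7612)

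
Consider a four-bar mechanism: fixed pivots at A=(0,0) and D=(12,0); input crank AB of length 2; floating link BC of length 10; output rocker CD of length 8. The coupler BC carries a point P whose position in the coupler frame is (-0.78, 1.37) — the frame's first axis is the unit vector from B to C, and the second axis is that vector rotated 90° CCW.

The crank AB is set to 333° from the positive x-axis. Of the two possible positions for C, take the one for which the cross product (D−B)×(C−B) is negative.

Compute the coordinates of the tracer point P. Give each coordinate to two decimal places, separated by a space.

A=(0,0), D=(12.00,0)
B = A + 2.00·(cos333°, sin333°) = (1.7820, -0.9080)
|BD| = 10.2582
circle(B,10.00) ∩ circle(D,8.00): a=6.8838, h=7.2535
  candidates: C₊=(7.9968,6.9263) cross=74.408; C₋=(9.2808,-7.5237) cross=-74.408
  mode - wants cross < 0 → take C=(9.2808,-7.5237) (cross=-74.408)
ex = (C−B)/|BC| = (0.7499,-0.6616); ey = (0.6616,0.7499)
P = B + -0.78·ex + 1.37·ey = (2.1035,0.6354)

2.10 0.64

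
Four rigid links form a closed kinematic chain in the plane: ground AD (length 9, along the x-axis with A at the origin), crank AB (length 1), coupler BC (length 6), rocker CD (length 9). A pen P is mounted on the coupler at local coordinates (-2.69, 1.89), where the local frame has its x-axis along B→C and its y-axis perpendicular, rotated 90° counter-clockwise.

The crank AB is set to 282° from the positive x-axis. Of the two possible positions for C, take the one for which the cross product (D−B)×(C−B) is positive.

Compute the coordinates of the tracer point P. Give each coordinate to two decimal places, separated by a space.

-2.20 -3.22

A=(0,0), D=(9.00,0)
B = A + 1.00·(cos282°, sin282°) = (0.2079, -0.9781)
|BD| = 8.8463
circle(B,6.00) ∩ circle(D,9.00): a=1.8797, h=5.6979
  candidates: C₊=(1.4461,4.8927) cross=50.406; C₋=(2.7062,-6.4333) cross=-50.406
  mode + wants cross > 0 → take C=(1.4461,4.8927) (cross=50.406)
ex = (C−B)/|BC| = (0.2064,0.9785); ey = (-0.9785,0.2064)
P = B + -2.69·ex + 1.89·ey = (-2.1965,-3.2202)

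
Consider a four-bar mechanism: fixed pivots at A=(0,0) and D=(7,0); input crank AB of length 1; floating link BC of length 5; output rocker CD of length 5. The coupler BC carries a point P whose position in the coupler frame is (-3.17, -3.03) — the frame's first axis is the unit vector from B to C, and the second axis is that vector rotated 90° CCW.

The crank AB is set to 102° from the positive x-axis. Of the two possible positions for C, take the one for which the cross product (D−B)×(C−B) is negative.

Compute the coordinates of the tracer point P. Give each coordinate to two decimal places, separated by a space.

A=(0,0), D=(7.00,0)
B = A + 1.00·(cos102°, sin102°) = (-0.2079, 0.9781)
|BD| = 7.2740
circle(B,5.00) ∩ circle(D,5.00): a=3.6370, h=3.4311
  candidates: C₊=(3.8574,3.8890) cross=24.958; C₋=(2.9347,-2.9108) cross=-24.958
  mode - wants cross < 0 → take C=(2.9347,-2.9108) (cross=-24.958)
ex = (C−B)/|BC| = (0.6285,-0.7778); ey = (0.7778,0.6285)
P = B + -3.17·ex + -3.03·ey = (-4.5570,1.5394)

-4.56 1.54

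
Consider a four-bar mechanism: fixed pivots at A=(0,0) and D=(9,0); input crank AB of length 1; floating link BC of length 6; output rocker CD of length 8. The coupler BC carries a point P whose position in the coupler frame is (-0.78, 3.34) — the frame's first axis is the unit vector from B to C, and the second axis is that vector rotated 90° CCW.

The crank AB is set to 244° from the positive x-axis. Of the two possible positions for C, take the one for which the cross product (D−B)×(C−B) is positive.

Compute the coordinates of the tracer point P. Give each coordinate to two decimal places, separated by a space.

A=(0,0), D=(9.00,0)
B = A + 1.00·(cos244°, sin244°) = (-0.4384, -0.8988)
|BD| = 9.4811
circle(B,6.00) ∩ circle(D,8.00): a=3.2639, h=5.0346
  candidates: C₊=(2.3336,4.4225) cross=47.733; C₋=(3.2881,-5.6013) cross=-47.733
  mode + wants cross > 0 → take C=(2.3336,4.4225) (cross=47.733)
ex = (C−B)/|BC| = (0.4620,0.8869); ey = (-0.8869,0.4620)
P = B + -0.78·ex + 3.34·ey = (-3.7609,-0.0475)

-3.76 -0.05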